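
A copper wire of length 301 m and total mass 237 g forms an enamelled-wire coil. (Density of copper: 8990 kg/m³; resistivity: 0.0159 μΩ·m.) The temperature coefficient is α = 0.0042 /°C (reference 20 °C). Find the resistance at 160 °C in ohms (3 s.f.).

86.8 Ω

ρ = 0.0159 μΩ·m = 1.59×10^-8 Ω·m
A = m/(density·L) = 0.237/(8990×301) = 8.7583e-08 m²
R = ρL/A = (1.59×10^-8)(301)/(8.7583e-08) = 54.64 Ω
R(160 °C) = 54.64 × (1 + 0.0042×140) = 86.8 Ω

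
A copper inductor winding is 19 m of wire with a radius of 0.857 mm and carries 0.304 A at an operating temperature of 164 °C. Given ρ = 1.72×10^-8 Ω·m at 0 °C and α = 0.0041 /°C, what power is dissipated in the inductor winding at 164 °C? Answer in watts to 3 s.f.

0.0219 W

A = πr² = π(8.5700e-04 m)² = 2.307e-06 m²
R₍0₎ = ρL/A = (1.72×10^-8)(19)/(2.307e-06) = 0.1416 Ω
R₍164₎ = R₍0₎(1 + αΔT) = 0.1416 × (1 + 0.0041×164) = 0.2369 Ω
P = I²R = (0.304)² × 0.2369 = 0.0219 W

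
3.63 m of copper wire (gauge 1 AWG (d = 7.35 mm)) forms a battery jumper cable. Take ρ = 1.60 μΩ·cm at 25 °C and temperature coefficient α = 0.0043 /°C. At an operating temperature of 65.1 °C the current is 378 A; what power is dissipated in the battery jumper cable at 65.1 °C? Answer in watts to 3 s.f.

229 W

ρ = 1.60 μΩ·cm = 1.60×10^-8 Ω·m
A = π(7.35/2 mm)² = π(3.6750e-03 m)² = 4.243e-05 m²
R₍25₎ = ρL/A = (1.60×10^-8)(3.63)/(4.243e-05) = 0.001369 Ω
R₍65.1₎ = R₍25₎(1 + αΔT) = 0.001369 × (1 + 0.0043×40.1) = 0.001605 Ω
P = I²R = (378)² × 0.001605 = 229 W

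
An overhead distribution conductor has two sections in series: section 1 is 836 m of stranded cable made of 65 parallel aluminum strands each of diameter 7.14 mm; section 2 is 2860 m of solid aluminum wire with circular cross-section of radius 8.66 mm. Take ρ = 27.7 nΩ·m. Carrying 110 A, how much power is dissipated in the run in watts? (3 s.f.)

4180 W

ρ = 27.7 nΩ·m = 2.77×10^-8 Ω·m
Section 1: A_strand = π(3.5700e-03)² = 4.004e-05 m²; R₁ = ρL/(N·A_s) = (2.77×10^-8)(836)/(65×4.004e-05) = 0.008898 Ω
Section 2: A = πr² = π(8.6600e-03 m)² = 2.356e-04 m²
R₂ = (2.77×10^-8)(2860)/(2.356e-04) = 0.3362 Ω
R = R₁ + R₂ = 0.3451 Ω
P = I²R = (110)² × 0.3451 = 4180 W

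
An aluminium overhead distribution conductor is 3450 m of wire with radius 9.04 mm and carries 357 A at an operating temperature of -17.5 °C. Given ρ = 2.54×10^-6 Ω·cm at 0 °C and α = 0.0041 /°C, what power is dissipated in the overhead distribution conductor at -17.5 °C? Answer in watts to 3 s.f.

40400 W

ρ = 2.54×10^-6 Ω·cm = 2.54×10^-8 Ω·m
A = πr² = π(9.0400e-03 m)² = 2.567e-04 m²
R₍0₎ = ρL/A = (2.54×10^-8)(3450)/(2.567e-04) = 0.3413 Ω
R₍-17.5₎ = R₍0₎(1 + αΔT) = 0.3413 × (1 + 0.0041×-17.5) = 0.3168 Ω
P = I²R = (357)² × 0.3168 = 40400 W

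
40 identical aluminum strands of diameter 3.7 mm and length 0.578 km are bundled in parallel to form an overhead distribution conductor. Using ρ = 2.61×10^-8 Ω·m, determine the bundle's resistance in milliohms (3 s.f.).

A_strand = π(1.8500e-03 m)² = 1.075e-05 m²
R_strand = ρL/A = (2.61×10^-8)(578)/(1.075e-05) = 1.403 Ω
R_total = R_strand/N = 1.403/40 = 35.1 mΩ

35.1 mΩ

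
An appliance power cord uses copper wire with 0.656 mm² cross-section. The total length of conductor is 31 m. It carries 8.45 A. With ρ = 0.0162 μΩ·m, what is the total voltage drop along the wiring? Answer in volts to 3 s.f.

ρ = 0.0162 μΩ·m = 1.62×10^-8 Ω·m
A = 0.656 mm² = 6.560e-07 m²
R = ρL/A = (1.62×10^-8)(31)/(6.560e-07) = 0.7655 Ω
V = IR = 8.45 × 0.7655 = 6.47 V

6.47 V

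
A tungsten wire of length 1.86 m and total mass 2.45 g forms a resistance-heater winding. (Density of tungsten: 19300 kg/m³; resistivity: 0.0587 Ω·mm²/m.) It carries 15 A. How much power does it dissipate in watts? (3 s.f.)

360 W

ρ = 0.0587 Ω·mm²/m = 5.87×10^-8 Ω·m
A = m/(density·L) = 0.00245/(19300×1.86) = 6.8249e-08 m²
R = ρL/A = (5.87×10^-8)(1.86)/(6.8249e-08) = 1.6 Ω
P = I²R = (15)² × 1.6 = 360 W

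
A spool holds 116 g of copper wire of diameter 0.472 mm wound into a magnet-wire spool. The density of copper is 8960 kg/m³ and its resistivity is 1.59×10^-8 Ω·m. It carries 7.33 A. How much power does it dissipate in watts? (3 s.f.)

361 W

A = π(d/2)² = π(2.3600e-04 m)² = 1.7497e-07 m²
L = m/(density·A) = 0.116/(8960×1.7497e-07) = 73.99 m
R = ρL/A = (1.59×10^-8)(73.99)/(1.7497e-07) = 6.724 Ω
P = I²R = (7.33)² × 6.724 = 361 W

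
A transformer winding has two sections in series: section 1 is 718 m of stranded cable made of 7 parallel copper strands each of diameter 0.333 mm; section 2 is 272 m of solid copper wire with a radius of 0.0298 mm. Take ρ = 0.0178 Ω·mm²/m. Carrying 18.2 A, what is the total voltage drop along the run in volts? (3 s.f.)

ρ = 0.0178 Ω·mm²/m = 1.78×10^-8 Ω·m
Section 1: A_strand = π(1.6650e-04)² = 8.709e-08 m²; R₁ = ρL/(N·A_s) = (1.78×10^-8)(718)/(7×8.709e-08) = 20.96 Ω
Section 2: A = πr² = π(2.9800e-05 m)² = 2.790e-09 m²
R₂ = (1.78×10^-8)(272)/(2.790e-09) = 1735 Ω
R = R₁ + R₂ = 1756 Ω
V = IR = 18.2 × 1756 = 32000 V

32000 V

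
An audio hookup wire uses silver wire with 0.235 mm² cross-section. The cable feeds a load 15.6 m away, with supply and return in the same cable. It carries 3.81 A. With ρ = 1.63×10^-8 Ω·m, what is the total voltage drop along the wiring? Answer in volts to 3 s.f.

8.25 V

A = 0.235 mm² = 2.350e-07 m²
Total conductor length (both ways) L = 2 × 15.6 = 31.2 m
R = ρL/A = (1.63×10^-8)(31.2)/(2.350e-07) = 2.164 Ω
V = IR = 3.81 × 2.164 = 8.25 V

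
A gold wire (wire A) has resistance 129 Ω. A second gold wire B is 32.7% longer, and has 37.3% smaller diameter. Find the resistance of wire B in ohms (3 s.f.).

R ∝ L/d², so R_B/R_A = (1 + 32.7/100) × (1 − 37.3/100)⁻²
= 1.327 × 2.544 = 3.376
R_B = 3.376 × 129 = 435 Ω

435 Ω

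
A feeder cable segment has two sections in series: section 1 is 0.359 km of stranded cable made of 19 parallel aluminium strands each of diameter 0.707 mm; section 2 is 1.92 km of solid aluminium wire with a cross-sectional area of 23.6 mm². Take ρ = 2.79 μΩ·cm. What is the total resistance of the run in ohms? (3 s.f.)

3.61 Ω

ρ = 2.79 μΩ·cm = 2.79×10^-8 Ω·m
Section 1: A_strand = π(3.5350e-04)² = 3.926e-07 m²; R₁ = ρL/(N·A_s) = (2.79×10^-8)(359)/(19×3.926e-07) = 1.343 Ω
Section 2: A = 23.6 mm² = 2.360e-05 m²
R₂ = (2.79×10^-8)(1920)/(2.360e-05) = 2.27 Ω
R = R₁ + R₂ = 3.61 Ω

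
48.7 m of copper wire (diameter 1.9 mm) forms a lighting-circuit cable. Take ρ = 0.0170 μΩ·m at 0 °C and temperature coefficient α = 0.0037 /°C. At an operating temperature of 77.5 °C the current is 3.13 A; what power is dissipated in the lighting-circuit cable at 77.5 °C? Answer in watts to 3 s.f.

3.68 W

ρ = 0.0170 μΩ·m = 1.70×10^-8 Ω·m
A = π(d/2)² = π(9.5000e-04 m)² = 2.835e-06 m²
R₍0₎ = ρL/A = (1.70×10^-8)(48.7)/(2.835e-06) = 0.292 Ω
R₍77.5₎ = R₍0₎(1 + αΔT) = 0.292 × (1 + 0.0037×77.5) = 0.3757 Ω
P = I²R = (3.13)² × 0.3757 = 3.68 W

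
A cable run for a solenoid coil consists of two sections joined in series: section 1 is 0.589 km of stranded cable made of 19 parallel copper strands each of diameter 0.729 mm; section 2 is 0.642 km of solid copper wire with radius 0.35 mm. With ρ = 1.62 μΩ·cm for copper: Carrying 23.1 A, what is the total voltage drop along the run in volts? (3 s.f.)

652 V

ρ = 1.62 μΩ·cm = 1.62×10^-8 Ω·m
Section 1: A_strand = π(3.6450e-04)² = 4.174e-07 m²; R₁ = ρL/(N·A_s) = (1.62×10^-8)(589)/(19×4.174e-07) = 1.203 Ω
Section 2: A = πr² = π(3.5000e-04 m)² = 3.848e-07 m²
R₂ = (1.62×10^-8)(642)/(3.848e-07) = 27.02 Ω
R = R₁ + R₂ = 28.23 Ω
V = IR = 23.1 × 28.23 = 652 V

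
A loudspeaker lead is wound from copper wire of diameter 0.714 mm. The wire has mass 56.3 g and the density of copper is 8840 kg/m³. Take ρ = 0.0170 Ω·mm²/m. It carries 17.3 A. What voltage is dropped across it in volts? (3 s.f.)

ρ = 0.0170 Ω·mm²/m = 1.70×10^-8 Ω·m
A = π(d/2)² = π(3.5700e-04 m)² = 4.0039e-07 m²
L = m/(density·A) = 0.0563/(8840×4.0039e-07) = 15.91 m
R = ρL/A = (1.70×10^-8)(15.91)/(4.0039e-07) = 0.6754 Ω
V = IR = 17.3 × 0.6754 = 11.7 V

11.7 V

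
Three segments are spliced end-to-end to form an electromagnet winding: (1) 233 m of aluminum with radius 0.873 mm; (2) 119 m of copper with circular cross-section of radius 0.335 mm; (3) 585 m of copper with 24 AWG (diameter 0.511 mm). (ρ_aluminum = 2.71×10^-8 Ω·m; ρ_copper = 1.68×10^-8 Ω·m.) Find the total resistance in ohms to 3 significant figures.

Seg 1: A = πr² = π(8.7300e-04 m)² = 2.394e-06 m²
R_1 = (2.71×10^-8)(233)/(2.394e-06) = 2.637 Ω
Seg 2: A = πr² = π(3.3500e-04 m)² = 3.526e-07 m²
R_2 = (1.68×10^-8)(119)/(3.526e-07) = 5.67 Ω
Seg 3: A = π(0.511/2 mm)² = π(2.5550e-04 m)² = 2.051e-07 m²
R_3 = (1.68×10^-8)(585)/(2.051e-07) = 47.92 Ω
R_total = R_1 + R_2 + R_3 = 56.2 Ω

56.2 Ω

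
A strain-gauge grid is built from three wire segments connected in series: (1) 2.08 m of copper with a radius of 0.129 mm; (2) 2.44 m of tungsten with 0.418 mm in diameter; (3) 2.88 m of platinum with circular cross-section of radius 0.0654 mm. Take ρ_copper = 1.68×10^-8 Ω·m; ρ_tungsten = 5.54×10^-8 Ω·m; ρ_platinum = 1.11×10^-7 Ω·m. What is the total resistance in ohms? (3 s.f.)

25.4 Ω

Seg 1: A = πr² = π(1.2900e-04 m)² = 5.228e-08 m²
R_1 = (1.68×10^-8)(2.08)/(5.228e-08) = 0.6684 Ω
Seg 2: A = π(d/2)² = π(2.0900e-04 m)² = 1.372e-07 m²
R_2 = (5.54×10^-8)(2.44)/(1.372e-07) = 0.985 Ω
Seg 3: A = πr² = π(6.5400e-05 m)² = 1.344e-08 m²
R_3 = (1.11×10^-7)(2.88)/(1.344e-08) = 23.79 Ω
R_total = R_1 + R_2 + R_3 = 25.4 Ω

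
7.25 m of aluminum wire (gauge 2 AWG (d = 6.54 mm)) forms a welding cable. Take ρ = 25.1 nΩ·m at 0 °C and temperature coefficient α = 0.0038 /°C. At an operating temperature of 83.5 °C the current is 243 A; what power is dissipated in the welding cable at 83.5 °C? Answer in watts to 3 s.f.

421 W

ρ = 25.1 nΩ·m = 2.51×10^-8 Ω·m
A = π(6.54/2 mm)² = π(3.2700e-03 m)² = 3.359e-05 m²
R₍0₎ = ρL/A = (2.51×10^-8)(7.25)/(3.359e-05) = 0.005417 Ω
R₍83.5₎ = R₍0₎(1 + αΔT) = 0.005417 × (1 + 0.0038×83.5) = 0.007136 Ω
P = I²R = (243)² × 0.007136 = 421 W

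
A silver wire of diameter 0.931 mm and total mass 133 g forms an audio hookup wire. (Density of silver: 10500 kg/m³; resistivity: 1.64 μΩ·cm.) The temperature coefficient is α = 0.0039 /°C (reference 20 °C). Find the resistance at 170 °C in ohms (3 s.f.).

ρ = 1.64 μΩ·cm = 1.64×10^-8 Ω·m
A = π(d/2)² = π(4.6550e-04 m)² = 6.8075e-07 m²
L = m/(density·A) = 0.133/(10500×6.8075e-07) = 18.61 m
R = ρL/A = (1.64×10^-8)(18.61)/(6.8075e-07) = 0.4483 Ω
R(170 °C) = 0.4483 × (1 + 0.0039×150) = 0.710 Ω

0.710 Ω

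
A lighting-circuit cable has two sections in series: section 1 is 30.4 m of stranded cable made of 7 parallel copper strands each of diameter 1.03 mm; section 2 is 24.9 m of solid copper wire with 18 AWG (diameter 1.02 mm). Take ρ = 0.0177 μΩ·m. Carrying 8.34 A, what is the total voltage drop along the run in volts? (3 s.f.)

5.27 V

ρ = 0.0177 μΩ·m = 1.77×10^-8 Ω·m
Section 1: A_strand = π(5.1500e-04)² = 8.332e-07 m²; R₁ = ρL/(N·A_s) = (1.77×10^-8)(30.4)/(7×8.332e-07) = 0.09225 Ω
Section 2: A = π(1.02/2 mm)² = π(5.1000e-04 m)² = 8.171e-07 m²
R₂ = (1.77×10^-8)(24.9)/(8.171e-07) = 0.5394 Ω
R = R₁ + R₂ = 0.6316 Ω
V = IR = 8.34 × 0.6316 = 5.27 V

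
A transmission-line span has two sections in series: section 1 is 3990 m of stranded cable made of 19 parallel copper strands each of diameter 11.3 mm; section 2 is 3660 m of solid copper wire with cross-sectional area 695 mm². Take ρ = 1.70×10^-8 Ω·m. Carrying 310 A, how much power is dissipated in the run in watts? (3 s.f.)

Section 1: A_strand = π(5.6500e-03)² = 1.003e-04 m²; R₁ = ρL/(N·A_s) = (1.70×10^-8)(3990)/(19×1.003e-04) = 0.0356 Ω
Section 2: A = 695 mm² = 6.950e-04 m²
R₂ = (1.70×10^-8)(3660)/(6.950e-04) = 0.08953 Ω
R = R₁ + R₂ = 0.1251 Ω
P = I²R = (310)² × 0.1251 = 12000 W

12000 W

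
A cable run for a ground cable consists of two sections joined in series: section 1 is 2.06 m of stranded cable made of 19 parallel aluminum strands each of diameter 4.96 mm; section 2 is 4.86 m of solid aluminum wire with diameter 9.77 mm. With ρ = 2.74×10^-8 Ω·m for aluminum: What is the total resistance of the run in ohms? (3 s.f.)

Section 1: A_strand = π(2.4800e-03)² = 1.932e-05 m²; R₁ = ρL/(N·A_s) = (2.74×10^-8)(2.06)/(19×1.932e-05) = 1.537×10^-4 Ω
Section 2: A = π(d/2)² = π(4.8850e-03 m)² = 7.497e-05 m²
R₂ = (2.74×10^-8)(4.86)/(7.497e-05) = 0.001776 Ω
R = R₁ + R₂ = 0.00193 Ω

0.00193 Ω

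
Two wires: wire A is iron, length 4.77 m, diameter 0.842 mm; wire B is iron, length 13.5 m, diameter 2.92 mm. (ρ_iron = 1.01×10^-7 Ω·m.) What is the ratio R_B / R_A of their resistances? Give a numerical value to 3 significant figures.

R ∝ ρL/d², so R_B/R_A = (L_B/L_A) × (d_A/d_B)²
= (13.5/4.77) × (0.842/2.92)² = 0.235

0.235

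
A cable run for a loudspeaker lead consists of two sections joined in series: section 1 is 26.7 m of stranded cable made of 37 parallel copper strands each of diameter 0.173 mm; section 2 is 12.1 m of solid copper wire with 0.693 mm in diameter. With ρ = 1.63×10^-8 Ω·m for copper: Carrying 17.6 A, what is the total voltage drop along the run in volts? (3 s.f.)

18.0 V

Section 1: A_strand = π(8.6500e-05)² = 2.351e-08 m²; R₁ = ρL/(N·A_s) = (1.63×10^-8)(26.7)/(37×2.351e-08) = 0.5004 Ω
Section 2: A = π(d/2)² = π(3.4650e-04 m)² = 3.772e-07 m²
R₂ = (1.63×10^-8)(12.1)/(3.772e-07) = 0.5229 Ω
R = R₁ + R₂ = 1.023 Ω
V = IR = 17.6 × 1.023 = 18.0 V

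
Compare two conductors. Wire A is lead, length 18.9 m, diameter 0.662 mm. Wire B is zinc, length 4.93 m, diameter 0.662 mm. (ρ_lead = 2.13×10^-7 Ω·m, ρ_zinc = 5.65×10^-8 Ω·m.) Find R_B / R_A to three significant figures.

0.0692

R ∝ ρL/d², so R_B/R_A = (ρ_B/ρ_A) × (L_B/L_A)
= (5.65×10^-8/2.13×10^-7) × (4.93/18.9) = 0.0692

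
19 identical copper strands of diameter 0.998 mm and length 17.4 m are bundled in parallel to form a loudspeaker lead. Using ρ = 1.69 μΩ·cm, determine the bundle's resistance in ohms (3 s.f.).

0.0198 Ω

ρ = 1.69 μΩ·cm = 1.69×10^-8 Ω·m
A_strand = π(4.9900e-04 m)² = 7.823e-07 m²
R_strand = ρL/A = (1.69×10^-8)(17.4)/(7.823e-07) = 0.3759 Ω
R_total = R_strand/N = 0.3759/19 = 0.0198 Ω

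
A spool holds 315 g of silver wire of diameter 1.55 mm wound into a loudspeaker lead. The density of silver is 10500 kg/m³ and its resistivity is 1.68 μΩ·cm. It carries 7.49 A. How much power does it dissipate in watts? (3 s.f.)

7.94 W

ρ = 1.68 μΩ·cm = 1.68×10^-8 Ω·m
A = π(d/2)² = π(7.7500e-04 m)² = 1.8869e-06 m²
L = m/(density·A) = 0.315/(10500×1.8869e-06) = 15.9 m
R = ρL/A = (1.68×10^-8)(15.9)/(1.8869e-06) = 0.1416 Ω
P = I²R = (7.49)² × 0.1416 = 7.94 W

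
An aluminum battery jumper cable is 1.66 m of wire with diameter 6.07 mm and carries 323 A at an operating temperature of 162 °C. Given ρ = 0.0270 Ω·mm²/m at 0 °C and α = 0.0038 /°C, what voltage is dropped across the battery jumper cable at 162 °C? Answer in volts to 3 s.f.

0.808 V

ρ = 0.0270 Ω·mm²/m = 2.70×10^-8 Ω·m
A = π(d/2)² = π(3.0350e-03 m)² = 2.894e-05 m²
R₍0₎ = ρL/A = (2.70×10^-8)(1.66)/(2.894e-05) = 0.001549 Ω
R₍162₎ = R₍0₎(1 + αΔT) = 0.001549 × (1 + 0.0038×162) = 0.002502 Ω
V = IR = 323 × 0.002502 = 0.808 V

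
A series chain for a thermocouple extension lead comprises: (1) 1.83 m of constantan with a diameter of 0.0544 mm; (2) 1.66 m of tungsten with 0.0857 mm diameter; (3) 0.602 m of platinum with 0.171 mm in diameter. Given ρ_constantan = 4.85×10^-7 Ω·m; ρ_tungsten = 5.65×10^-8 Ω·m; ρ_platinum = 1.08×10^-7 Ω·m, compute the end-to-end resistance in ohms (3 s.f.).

401 Ω

Seg 1: A = π(d/2)² = π(2.7200e-05 m)² = 2.324e-09 m²
R_1 = (4.85×10^-7)(1.83)/(2.324e-09) = 381.9 Ω
Seg 2: A = π(d/2)² = π(4.2850e-05 m)² = 5.768e-09 m²
R_2 = (5.65×10^-8)(1.66)/(5.768e-09) = 16.26 Ω
Seg 3: A = π(d/2)² = π(8.5500e-05 m)² = 2.297e-08 m²
R_3 = (1.08×10^-7)(0.602)/(2.297e-08) = 2.831 Ω
R_total = R_1 + R_2 + R_3 = 401 Ω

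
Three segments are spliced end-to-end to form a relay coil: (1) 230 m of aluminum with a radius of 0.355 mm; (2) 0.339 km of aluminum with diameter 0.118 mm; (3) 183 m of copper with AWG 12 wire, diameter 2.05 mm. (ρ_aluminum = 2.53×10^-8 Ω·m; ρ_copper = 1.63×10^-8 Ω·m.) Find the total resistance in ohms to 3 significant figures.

Seg 1: A = πr² = π(3.5500e-04 m)² = 3.959e-07 m²
R_1 = (2.53×10^-8)(230)/(3.959e-07) = 14.7 Ω
Seg 2: A = π(d/2)² = π(5.9000e-05 m)² = 1.094e-08 m²
R_2 = (2.53×10^-8)(339)/(1.094e-08) = 784.3 Ω
Seg 3: A = π(2.05/2 mm)² = π(1.0250e-03 m)² = 3.301e-06 m²
R_3 = (1.63×10^-8)(183)/(3.301e-06) = 0.9037 Ω
R_total = R_1 + R_2 + R_3 = 800 Ω

800 Ω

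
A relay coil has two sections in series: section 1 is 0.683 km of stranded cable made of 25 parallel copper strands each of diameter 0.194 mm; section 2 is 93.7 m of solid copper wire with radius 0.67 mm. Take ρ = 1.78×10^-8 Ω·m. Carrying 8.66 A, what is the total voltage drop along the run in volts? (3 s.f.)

153 V

Section 1: A_strand = π(9.7000e-05)² = 2.956e-08 m²; R₁ = ρL/(N·A_s) = (1.78×10^-8)(683)/(25×2.956e-08) = 16.45 Ω
Section 2: A = πr² = π(6.7000e-04 m)² = 1.410e-06 m²
R₂ = (1.78×10^-8)(93.7)/(1.410e-06) = 1.183 Ω
R = R₁ + R₂ = 17.63 Ω
V = IR = 8.66 × 17.63 = 153 V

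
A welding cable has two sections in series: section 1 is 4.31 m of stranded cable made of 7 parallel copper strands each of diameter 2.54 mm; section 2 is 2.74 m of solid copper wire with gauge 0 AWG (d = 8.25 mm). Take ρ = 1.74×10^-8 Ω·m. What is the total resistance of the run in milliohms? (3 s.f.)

3.01 mΩ

Section 1: A_strand = π(1.2700e-03)² = 5.067e-06 m²; R₁ = ρL/(N·A_s) = (1.74×10^-8)(4.31)/(7×5.067e-06) = 0.002114 Ω
Section 2: A = π(8.25/2 mm)² = π(4.1250e-03 m)² = 5.346e-05 m²
R₂ = (1.74×10^-8)(2.74)/(5.346e-05) = 8.919×10^-4 Ω
R = R₁ + R₂ = 3.01 mΩ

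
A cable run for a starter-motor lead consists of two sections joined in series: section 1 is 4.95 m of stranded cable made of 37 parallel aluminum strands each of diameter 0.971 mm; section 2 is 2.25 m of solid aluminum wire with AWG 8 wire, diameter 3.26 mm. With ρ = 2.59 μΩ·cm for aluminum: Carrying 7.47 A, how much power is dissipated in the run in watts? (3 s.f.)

0.651 W

ρ = 2.59 μΩ·cm = 2.59×10^-8 Ω·m
Section 1: A_strand = π(4.8550e-04)² = 7.405e-07 m²; R₁ = ρL/(N·A_s) = (2.59×10^-8)(4.95)/(37×7.405e-07) = 0.004679 Ω
Section 2: A = π(3.26/2 mm)² = π(1.6300e-03 m)² = 8.347e-06 m²
R₂ = (2.59×10^-8)(2.25)/(8.347e-06) = 0.006982 Ω
R = R₁ + R₂ = 0.01166 Ω
P = I²R = (7.47)² × 0.01166 = 0.651 W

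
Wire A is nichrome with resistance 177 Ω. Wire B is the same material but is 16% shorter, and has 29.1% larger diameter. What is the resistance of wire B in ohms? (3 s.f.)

R ∝ L/d², so R_B/R_A = (1 − 16/100) × (1 + 29.1/100)⁻²
= 0.84 × 0.6 = 0.504
R_B = 0.504 × 177 = 89.2 Ω

89.2 Ω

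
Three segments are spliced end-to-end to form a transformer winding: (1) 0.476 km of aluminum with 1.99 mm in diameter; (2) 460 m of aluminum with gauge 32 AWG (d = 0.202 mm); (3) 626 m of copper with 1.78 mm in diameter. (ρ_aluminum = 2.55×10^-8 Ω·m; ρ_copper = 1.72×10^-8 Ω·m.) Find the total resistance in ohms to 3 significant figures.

374 Ω

Seg 1: A = π(d/2)² = π(9.9500e-04 m)² = 3.110e-06 m²
R_1 = (2.55×10^-8)(476)/(3.110e-06) = 3.903 Ω
Seg 2: A = π(0.202/2 mm)² = π(1.0100e-04 m)² = 3.205e-08 m²
R_2 = (2.55×10^-8)(460)/(3.205e-08) = 366 Ω
Seg 3: A = π(d/2)² = π(8.9000e-04 m)² = 2.488e-06 m²
R_3 = (1.72×10^-8)(626)/(2.488e-06) = 4.327 Ω
R_total = R_1 + R_2 + R_3 = 374 Ω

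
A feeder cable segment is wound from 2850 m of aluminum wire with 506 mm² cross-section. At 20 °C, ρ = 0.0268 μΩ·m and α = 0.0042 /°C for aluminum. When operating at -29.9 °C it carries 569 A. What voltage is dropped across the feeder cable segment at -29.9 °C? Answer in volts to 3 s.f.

67.9 V

ρ = 0.0268 μΩ·m = 2.68×10^-8 Ω·m
A = 506 mm² = 5.060e-04 m²
R₍20₎ = ρL/A = (2.68×10^-8)(2850)/(5.060e-04) = 0.1509 Ω
R₍-29.9₎ = R₍20₎(1 + αΔT) = 0.1509 × (1 + 0.0042×-49.9) = 0.1193 Ω
V = IR = 569 × 0.1193 = 67.9 V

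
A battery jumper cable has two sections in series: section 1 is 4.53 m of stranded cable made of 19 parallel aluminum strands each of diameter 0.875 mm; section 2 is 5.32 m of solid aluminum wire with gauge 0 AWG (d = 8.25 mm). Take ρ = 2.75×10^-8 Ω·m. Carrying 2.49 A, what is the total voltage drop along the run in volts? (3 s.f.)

0.0340 V

Section 1: A_strand = π(4.3750e-04)² = 6.013e-07 m²; R₁ = ρL/(N·A_s) = (2.75×10^-8)(4.53)/(19×6.013e-07) = 0.0109 Ω
Section 2: A = π(8.25/2 mm)² = π(4.1250e-03 m)² = 5.346e-05 m²
R₂ = (2.75×10^-8)(5.32)/(5.346e-05) = 0.002737 Ω
R = R₁ + R₂ = 0.01364 Ω
V = IR = 2.49 × 0.01364 = 0.0340 V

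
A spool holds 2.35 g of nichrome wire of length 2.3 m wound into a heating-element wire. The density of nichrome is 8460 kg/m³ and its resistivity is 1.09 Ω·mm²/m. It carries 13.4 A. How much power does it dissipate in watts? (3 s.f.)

3730 W

ρ = 1.09 Ω·mm²/m = 1.09×10^-6 Ω·m
A = m/(density·L) = 0.00235/(8460×2.3) = 1.2077e-07 m²
R = ρL/A = (1.09×10^-6)(2.3)/(1.2077e-07) = 20.76 Ω
P = I²R = (13.4)² × 20.76 = 3730 W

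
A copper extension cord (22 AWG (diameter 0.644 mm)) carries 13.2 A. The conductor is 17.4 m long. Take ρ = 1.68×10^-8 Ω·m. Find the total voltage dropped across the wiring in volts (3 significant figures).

A = π(0.644/2 mm)² = π(3.2200e-04 m)² = 3.257e-07 m²
R = ρL/A = (1.68×10^-8)(17.4)/(3.257e-07) = 0.8974 Ω
V = IR = 13.2 × 0.8974 = 11.8 V

11.8 V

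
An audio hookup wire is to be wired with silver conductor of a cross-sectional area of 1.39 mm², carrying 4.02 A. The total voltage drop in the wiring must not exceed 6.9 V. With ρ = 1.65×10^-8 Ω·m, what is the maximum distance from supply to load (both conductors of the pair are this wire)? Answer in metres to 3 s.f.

A = 1.39 mm² = 1.390e-06 m²
L_max = V_max·A/(2·ρI) = (6.9)(1.390e-06)/(2×1.65×10^-8×4.02) = 72.3 m

72.3 m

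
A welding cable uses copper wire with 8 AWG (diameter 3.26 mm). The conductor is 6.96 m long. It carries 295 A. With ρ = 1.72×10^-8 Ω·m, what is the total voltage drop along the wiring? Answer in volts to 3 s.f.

4.23 V

A = π(3.26/2 mm)² = π(1.6300e-03 m)² = 8.347e-06 m²
R = ρL/A = (1.72×10^-8)(6.96)/(8.347e-06) = 0.01434 Ω
V = IR = 295 × 0.01434 = 4.23 V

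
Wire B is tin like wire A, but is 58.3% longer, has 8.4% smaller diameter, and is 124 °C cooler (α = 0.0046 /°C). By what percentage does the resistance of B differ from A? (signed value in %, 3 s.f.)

-18.9%

R ∝ ρL/d² with ρ ∝ (1+αΔT), so R_B/R_A = (1 + 58.3/100) × (1 − 8.4/100)⁻² × (1 − 0.0046×124)
= 1.583 × 1.192 × 0.4296 = 0.8105
(R_B − R_A)/R_A = 0.8105 − 1 = -18.9%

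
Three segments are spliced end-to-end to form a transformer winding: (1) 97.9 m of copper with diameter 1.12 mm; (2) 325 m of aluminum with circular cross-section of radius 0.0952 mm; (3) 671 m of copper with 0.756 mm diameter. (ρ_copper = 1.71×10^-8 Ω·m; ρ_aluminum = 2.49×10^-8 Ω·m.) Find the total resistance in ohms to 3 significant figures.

Seg 1: A = π(d/2)² = π(5.6000e-04 m)² = 9.852e-07 m²
R_1 = (1.71×10^-8)(97.9)/(9.852e-07) = 1.699 Ω
Seg 2: A = πr² = π(9.5200e-05 m)² = 2.847e-08 m²
R_2 = (2.49×10^-8)(325)/(2.847e-08) = 284.2 Ω
Seg 3: A = π(d/2)² = π(3.7800e-04 m)² = 4.489e-07 m²
R_3 = (1.71×10^-8)(671)/(4.489e-07) = 25.56 Ω
R_total = R_1 + R_2 + R_3 = 311 Ω

311 Ω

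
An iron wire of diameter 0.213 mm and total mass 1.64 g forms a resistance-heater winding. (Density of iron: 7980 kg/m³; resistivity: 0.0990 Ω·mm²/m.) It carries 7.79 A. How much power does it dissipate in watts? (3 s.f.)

ρ = 0.0990 Ω·mm²/m = 9.90×10^-8 Ω·m
A = π(d/2)² = π(1.0650e-04 m)² = 3.5633e-08 m²
L = m/(density·A) = 0.00164/(7980×3.5633e-08) = 5.768 m
R = ρL/A = (9.90×10^-8)(5.768)/(3.5633e-08) = 16.02 Ω
P = I²R = (7.79)² × 16.02 = 972 W

972 W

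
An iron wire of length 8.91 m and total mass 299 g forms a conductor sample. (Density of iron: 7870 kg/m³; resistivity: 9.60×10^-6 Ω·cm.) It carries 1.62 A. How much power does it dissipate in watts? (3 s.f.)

ρ = 9.60×10^-6 Ω·cm = 9.60×10^-8 Ω·m
A = m/(density·L) = 0.299/(7870×8.91) = 4.2640e-06 m²
R = ρL/A = (9.60×10^-8)(8.91)/(4.2640e-06) = 0.2006 Ω
P = I²R = (1.62)² × 0.2006 = 0.526 W

0.526 W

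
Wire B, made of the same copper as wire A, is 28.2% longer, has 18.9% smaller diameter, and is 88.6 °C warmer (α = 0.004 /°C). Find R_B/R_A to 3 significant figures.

R ∝ ρL/d² with ρ ∝ (1+αΔT), so R_B/R_A = (1 + 28.2/100) × (1 − 18.9/100)⁻² × (1 + 0.004×88.6)
= 1.282 × 1.52 × 1.354 = 2.64

2.64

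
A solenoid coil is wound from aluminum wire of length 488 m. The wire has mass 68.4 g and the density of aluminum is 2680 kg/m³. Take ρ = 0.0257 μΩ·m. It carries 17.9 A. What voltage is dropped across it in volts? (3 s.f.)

ρ = 0.0257 μΩ·m = 2.57×10^-8 Ω·m
A = m/(density·L) = 0.0684/(2680×488) = 5.2300e-08 m²
R = ρL/A = (2.57×10^-8)(488)/(5.2300e-08) = 239.8 Ω
V = IR = 17.9 × 239.8 = 4290 V

4290 V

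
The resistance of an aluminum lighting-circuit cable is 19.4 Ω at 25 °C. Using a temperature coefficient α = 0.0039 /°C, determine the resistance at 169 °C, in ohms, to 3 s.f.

30.3 Ω

ΔT = 169 − 25 = 144 °C
R = R₀(1 + αΔT) = 19.4 × (1 + 0.0039×144) = 19.4 × 1.562 = 30.3 Ω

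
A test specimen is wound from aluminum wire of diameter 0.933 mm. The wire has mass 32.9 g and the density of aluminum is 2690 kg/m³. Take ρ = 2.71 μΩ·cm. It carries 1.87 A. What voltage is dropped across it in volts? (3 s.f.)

1.33 V

ρ = 2.71 μΩ·cm = 2.71×10^-8 Ω·m
A = π(d/2)² = π(4.6650e-04 m)² = 6.8368e-07 m²
L = m/(density·A) = 0.0329/(2690×6.8368e-07) = 17.89 m
R = ρL/A = (2.71×10^-8)(17.89)/(6.8368e-07) = 0.7091 Ω
V = IR = 1.87 × 0.7091 = 1.33 V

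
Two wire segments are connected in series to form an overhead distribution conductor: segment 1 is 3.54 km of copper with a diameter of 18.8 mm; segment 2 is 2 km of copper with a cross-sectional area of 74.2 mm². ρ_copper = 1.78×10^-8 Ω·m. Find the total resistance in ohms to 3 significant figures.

0.707 Ω

Segment 1: A = π(d/2)² = π(9.4000e-03 m)² = 2.776e-04 m²
R₁ = ρL/A = (1.78×10^-8)(3540)/(2.776e-04) = 0.227 Ω
Segment 2: A = 74.2 mm² = 7.420e-05 m²
R₂ = (1.78×10^-8)(2000)/(7.420e-05) = 0.4798 Ω
R = R₁ + R₂ = 0.707 Ω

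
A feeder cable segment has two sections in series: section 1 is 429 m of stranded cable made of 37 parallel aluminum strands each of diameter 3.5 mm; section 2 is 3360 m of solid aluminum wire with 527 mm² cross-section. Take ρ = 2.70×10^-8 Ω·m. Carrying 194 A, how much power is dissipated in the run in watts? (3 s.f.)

Section 1: A_strand = π(1.7500e-03)² = 9.621e-06 m²; R₁ = ρL/(N·A_s) = (2.70×10^-8)(429)/(37×9.621e-06) = 0.03254 Ω
Section 2: A = 527 mm² = 5.270e-04 m²
R₂ = (2.70×10^-8)(3360)/(5.270e-04) = 0.1721 Ω
R = R₁ + R₂ = 0.2047 Ω
P = I²R = (194)² × 0.2047 = 7700 W

7700 W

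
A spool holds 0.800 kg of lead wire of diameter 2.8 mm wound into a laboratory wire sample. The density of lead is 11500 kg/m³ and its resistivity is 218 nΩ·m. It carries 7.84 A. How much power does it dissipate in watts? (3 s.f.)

24.6 W

ρ = 218 nΩ·m = 2.18×10^-7 Ω·m
A = π(d/2)² = π(1.4000e-03 m)² = 6.1575e-06 m²
L = m/(density·A) = 0.8/(11500×6.1575e-06) = 11.3 m
R = ρL/A = (2.18×10^-7)(11.3)/(6.1575e-06) = 0.4 Ω
P = I²R = (7.84)² × 0.4 = 24.6 W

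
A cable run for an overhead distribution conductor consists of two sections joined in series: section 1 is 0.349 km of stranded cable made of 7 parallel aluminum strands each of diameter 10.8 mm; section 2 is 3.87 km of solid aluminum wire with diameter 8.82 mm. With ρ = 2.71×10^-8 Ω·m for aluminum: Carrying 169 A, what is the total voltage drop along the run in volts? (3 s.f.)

293 V

Section 1: A_strand = π(5.4000e-03)² = 9.161e-05 m²; R₁ = ρL/(N·A_s) = (2.71×10^-8)(349)/(7×9.161e-05) = 0.01475 Ω
Section 2: A = π(d/2)² = π(4.4100e-03 m)² = 6.110e-05 m²
R₂ = (2.71×10^-8)(3870)/(6.110e-05) = 1.717 Ω
R = R₁ + R₂ = 1.731 Ω
V = IR = 169 × 1.731 = 293 V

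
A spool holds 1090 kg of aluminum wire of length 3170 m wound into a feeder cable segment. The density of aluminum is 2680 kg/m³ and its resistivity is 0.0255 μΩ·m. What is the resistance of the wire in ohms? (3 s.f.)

0.630 Ω

ρ = 0.0255 μΩ·m = 2.55×10^-8 Ω·m
A = m/(density·L) = 1090/(2680×3170) = 1.2830e-04 m²
R = ρL/A = (2.55×10^-8)(3170)/(1.2830e-04) = 0.630 Ω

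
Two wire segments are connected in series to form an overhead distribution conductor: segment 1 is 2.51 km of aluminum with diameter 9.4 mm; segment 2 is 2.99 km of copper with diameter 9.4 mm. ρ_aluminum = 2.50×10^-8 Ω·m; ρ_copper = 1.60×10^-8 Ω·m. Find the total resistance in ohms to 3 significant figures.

1.59 Ω

Segment 1: A = π(d/2)² = π(4.7000e-03 m)² = 6.940e-05 m²
R₁ = ρL/A = (2.50×10^-8)(2510)/(6.940e-05) = 0.9042 Ω
R₂ = (1.60×10^-8)(2990)/(6.940e-05) = 0.6894 Ω
R = R₁ + R₂ = 1.59 Ω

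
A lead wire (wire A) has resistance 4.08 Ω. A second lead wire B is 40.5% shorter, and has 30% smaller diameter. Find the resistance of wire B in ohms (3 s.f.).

R ∝ L/d², so R_B/R_A = (1 − 40.5/100) × (1 − 30/100)⁻²
= 0.595 × 2.041 = 1.214
R_B = 1.214 × 4.08 = 4.95 Ω

4.95 Ω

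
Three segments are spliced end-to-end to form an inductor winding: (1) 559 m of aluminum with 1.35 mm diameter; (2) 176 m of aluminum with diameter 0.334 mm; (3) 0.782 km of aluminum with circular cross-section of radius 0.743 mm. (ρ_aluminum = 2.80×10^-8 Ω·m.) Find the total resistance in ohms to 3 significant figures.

Seg 1: A = π(d/2)² = π(6.7500e-04 m)² = 1.431e-06 m²
R_1 = (2.80×10^-8)(559)/(1.431e-06) = 10.93 Ω
Seg 2: A = π(d/2)² = π(1.6700e-04 m)² = 8.762e-08 m²
R_2 = (2.80×10^-8)(176)/(8.762e-08) = 56.25 Ω
Seg 3: A = πr² = π(7.4300e-04 m)² = 1.734e-06 m²
R_3 = (2.80×10^-8)(782)/(1.734e-06) = 12.63 Ω
R_total = R_1 + R_2 + R_3 = 79.8 Ω

79.8 Ω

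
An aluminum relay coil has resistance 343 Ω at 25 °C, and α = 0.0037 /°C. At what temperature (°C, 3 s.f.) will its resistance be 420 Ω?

R = R₀(1 + α(T − T₀)) ⇒ T = T₀ + (R/R₀ − 1)/α
T = 25 + (420/343 − 1)/0.0037 = 25 + (0.2245)/0.0037 = 85.7 °C

85.7 °C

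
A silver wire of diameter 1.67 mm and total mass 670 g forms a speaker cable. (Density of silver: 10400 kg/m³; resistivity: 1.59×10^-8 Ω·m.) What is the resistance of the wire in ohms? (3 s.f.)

0.213 Ω

A = π(d/2)² = π(8.3500e-04 m)² = 2.1904e-06 m²
L = m/(density·A) = 0.67/(10400×2.1904e-06) = 29.41 m
R = ρL/A = (1.59×10^-8)(29.41)/(2.1904e-06) = 0.213 Ω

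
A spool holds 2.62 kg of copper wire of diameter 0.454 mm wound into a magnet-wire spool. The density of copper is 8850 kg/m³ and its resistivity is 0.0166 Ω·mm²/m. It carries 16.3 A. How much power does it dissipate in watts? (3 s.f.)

49800 W

ρ = 0.0166 Ω·mm²/m = 1.66×10^-8 Ω·m
A = π(d/2)² = π(2.2700e-04 m)² = 1.6188e-07 m²
L = m/(density·A) = 2.62/(8850×1.6188e-07) = 1829 m
R = ρL/A = (1.66×10^-8)(1829)/(1.6188e-07) = 187.5 Ω
P = I²R = (16.3)² × 187.5 = 49800 W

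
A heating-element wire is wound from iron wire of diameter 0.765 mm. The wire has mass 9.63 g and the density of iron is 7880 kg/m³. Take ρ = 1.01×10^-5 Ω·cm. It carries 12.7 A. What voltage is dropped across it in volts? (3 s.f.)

ρ = 1.01×10^-5 Ω·cm = 1.01×10^-7 Ω·m
A = π(d/2)² = π(3.8250e-04 m)² = 4.5963e-07 m²
L = m/(density·A) = 0.00963/(7880×4.5963e-07) = 2.659 m
R = ρL/A = (1.01×10^-7)(2.659)/(4.5963e-07) = 0.5842 Ω
V = IR = 12.7 × 0.5842 = 7.42 V

7.42 V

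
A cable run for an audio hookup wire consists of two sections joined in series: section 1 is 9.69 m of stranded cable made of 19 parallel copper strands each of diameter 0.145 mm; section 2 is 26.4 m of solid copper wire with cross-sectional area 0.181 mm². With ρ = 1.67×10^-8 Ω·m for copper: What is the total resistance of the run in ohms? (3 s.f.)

Section 1: A_strand = π(7.2500e-05)² = 1.651e-08 m²; R₁ = ρL/(N·A_s) = (1.67×10^-8)(9.69)/(19×1.651e-08) = 0.5158 Ω
Section 2: A = 0.181 mm² = 1.810e-07 m²
R₂ = (1.67×10^-8)(26.4)/(1.810e-07) = 2.436 Ω
R = R₁ + R₂ = 2.95 Ω

2.95 Ω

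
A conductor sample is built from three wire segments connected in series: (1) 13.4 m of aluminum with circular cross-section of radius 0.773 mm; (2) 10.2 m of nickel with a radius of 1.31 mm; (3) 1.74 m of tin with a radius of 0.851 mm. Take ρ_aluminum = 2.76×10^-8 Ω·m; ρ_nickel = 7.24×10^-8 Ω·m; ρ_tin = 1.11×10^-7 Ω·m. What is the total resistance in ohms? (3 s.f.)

Seg 1: A = πr² = π(7.7300e-04 m)² = 1.877e-06 m²
R_1 = (2.76×10^-8)(13.4)/(1.877e-06) = 0.197 Ω
Seg 2: A = πr² = π(1.3100e-03 m)² = 5.391e-06 m²
R_2 = (7.24×10^-8)(10.2)/(5.391e-06) = 0.137 Ω
Seg 3: A = πr² = π(8.5100e-04 m)² = 2.275e-06 m²
R_3 = (1.11×10^-7)(1.74)/(2.275e-06) = 0.08489 Ω
R_total = R_1 + R_2 + R_3 = 0.419 Ω

0.419 Ω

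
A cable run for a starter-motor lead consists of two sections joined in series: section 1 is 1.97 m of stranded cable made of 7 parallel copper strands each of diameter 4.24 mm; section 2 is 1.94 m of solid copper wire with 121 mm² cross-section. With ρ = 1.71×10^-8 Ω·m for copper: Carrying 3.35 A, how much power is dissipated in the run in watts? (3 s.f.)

Section 1: A_strand = π(2.1200e-03)² = 1.412e-05 m²; R₁ = ρL/(N·A_s) = (1.71×10^-8)(1.97)/(7×1.412e-05) = 3.408×10^-4 Ω
Section 2: A = 121 mm² = 1.210e-04 m²
R₂ = (1.71×10^-8)(1.94)/(1.210e-04) = 2.742×10^-4 Ω
R = R₁ + R₂ = 6.150×10^-4 Ω
P = I²R = (3.35)² × 6.150×10^-4 = 0.00690 W

0.00690 W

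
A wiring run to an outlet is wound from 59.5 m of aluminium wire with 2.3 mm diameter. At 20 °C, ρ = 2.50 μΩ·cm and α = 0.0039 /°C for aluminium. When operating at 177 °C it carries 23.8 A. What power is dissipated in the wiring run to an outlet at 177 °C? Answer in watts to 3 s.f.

327 W

ρ = 2.50 μΩ·cm = 2.50×10^-8 Ω·m
A = π(d/2)² = π(1.1500e-03 m)² = 4.155e-06 m²
R₍20₎ = ρL/A = (2.50×10^-8)(59.5)/(4.155e-06) = 0.358 Ω
R₍177₎ = R₍20₎(1 + αΔT) = 0.358 × (1 + 0.0039×157) = 0.5772 Ω
P = I²R = (23.8)² × 0.5772 = 327 W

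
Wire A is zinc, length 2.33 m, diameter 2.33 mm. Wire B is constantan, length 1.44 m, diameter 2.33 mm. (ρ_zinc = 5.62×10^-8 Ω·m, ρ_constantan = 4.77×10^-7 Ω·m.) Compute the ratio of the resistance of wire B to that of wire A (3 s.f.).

R ∝ ρL/d², so R_B/R_A = (ρ_B/ρ_A) × (L_B/L_A)
= (4.77×10^-7/5.62×10^-8) × (1.44/2.33) = 5.25

5.25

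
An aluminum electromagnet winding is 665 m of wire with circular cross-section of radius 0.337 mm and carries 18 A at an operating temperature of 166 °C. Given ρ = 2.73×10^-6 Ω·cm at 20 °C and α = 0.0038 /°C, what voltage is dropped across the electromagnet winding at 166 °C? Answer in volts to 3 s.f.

ρ = 2.73×10^-6 Ω·cm = 2.73×10^-8 Ω·m
A = πr² = π(3.3700e-04 m)² = 3.568e-07 m²
R₍20₎ = ρL/A = (2.73×10^-8)(665)/(3.568e-07) = 50.88 Ω
R₍166₎ = R₍20₎(1 + αΔT) = 50.88 × (1 + 0.0038×146) = 79.11 Ω
V = IR = 18 × 79.11 = 1420 V

1420 V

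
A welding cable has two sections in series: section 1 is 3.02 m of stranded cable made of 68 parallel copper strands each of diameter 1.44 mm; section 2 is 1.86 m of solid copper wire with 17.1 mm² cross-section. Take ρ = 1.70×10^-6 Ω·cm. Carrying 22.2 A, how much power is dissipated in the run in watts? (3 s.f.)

1.14 W

ρ = 1.70×10^-6 Ω·cm = 1.70×10^-8 Ω·m
Section 1: A_strand = π(7.2000e-04)² = 1.629e-06 m²; R₁ = ρL/(N·A_s) = (1.70×10^-8)(3.02)/(68×1.629e-06) = 4.636×10^-4 Ω
Section 2: A = 17.1 mm² = 1.710e-05 m²
R₂ = (1.70×10^-8)(1.86)/(1.710e-05) = 0.001849 Ω
R = R₁ + R₂ = 0.002313 Ω
P = I²R = (22.2)² × 0.002313 = 1.14 W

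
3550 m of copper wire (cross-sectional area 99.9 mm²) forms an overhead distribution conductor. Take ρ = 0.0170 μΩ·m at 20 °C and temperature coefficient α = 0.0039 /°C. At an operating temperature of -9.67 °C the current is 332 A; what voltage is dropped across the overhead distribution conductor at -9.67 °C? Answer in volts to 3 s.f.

177 V

ρ = 0.0170 μΩ·m = 1.70×10^-8 Ω·m
A = 99.9 mm² = 9.990e-05 m²
R₍20₎ = ρL/A = (1.70×10^-8)(3550)/(9.990e-05) = 0.6041 Ω
R₍-9.67₎ = R₍20₎(1 + αΔT) = 0.6041 × (1 + 0.0039×-29.7) = 0.5342 Ω
V = IR = 332 × 0.5342 = 177 V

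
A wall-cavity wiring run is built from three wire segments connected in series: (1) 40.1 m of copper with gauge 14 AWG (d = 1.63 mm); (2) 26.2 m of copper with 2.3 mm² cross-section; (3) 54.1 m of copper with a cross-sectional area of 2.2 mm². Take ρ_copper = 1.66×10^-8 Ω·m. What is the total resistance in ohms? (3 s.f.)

Seg 1: A = π(1.63/2 mm)² = π(8.1500e-04 m)² = 2.087e-06 m²
R_1 = (1.66×10^-8)(40.1)/(2.087e-06) = 0.319 Ω
Seg 2: A = 2.3 mm² = 2.300e-06 m²
R_2 = (1.66×10^-8)(26.2)/(2.300e-06) = 0.1891 Ω
Seg 3: A = 2.2 mm² = 2.200e-06 m²
R_3 = (1.66×10^-8)(54.1)/(2.200e-06) = 0.4082 Ω
R_total = R_1 + R_2 + R_3 = 0.916 Ω

0.916 Ω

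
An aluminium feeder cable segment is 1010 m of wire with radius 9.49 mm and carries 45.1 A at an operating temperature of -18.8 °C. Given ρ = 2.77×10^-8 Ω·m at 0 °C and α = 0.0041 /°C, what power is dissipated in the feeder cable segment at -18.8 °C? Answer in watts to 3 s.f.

A = πr² = π(9.4900e-03 m)² = 2.829e-04 m²
R₍0₎ = ρL/A = (2.77×10^-8)(1010)/(2.829e-04) = 0.09888 Ω
R₍-18.8₎ = R₍0₎(1 + αΔT) = 0.09888 × (1 + 0.0041×-18.8) = 0.09126 Ω
P = I²R = (45.1)² × 0.09126 = 186 W

186 W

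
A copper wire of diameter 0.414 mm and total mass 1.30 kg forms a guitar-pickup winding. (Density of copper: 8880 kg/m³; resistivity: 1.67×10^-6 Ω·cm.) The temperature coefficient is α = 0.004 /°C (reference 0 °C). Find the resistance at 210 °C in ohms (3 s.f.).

248 Ω

ρ = 1.67×10^-6 Ω·cm = 1.67×10^-8 Ω·m
A = π(d/2)² = π(2.0700e-04 m)² = 1.3461e-07 m²
L = m/(density·A) = 1.3/(8880×1.3461e-07) = 1088 m
R = ρL/A = (1.67×10^-8)(1088)/(1.3461e-07) = 134.9 Ω
R(210 °C) = 134.9 × (1 + 0.004×210) = 248 Ω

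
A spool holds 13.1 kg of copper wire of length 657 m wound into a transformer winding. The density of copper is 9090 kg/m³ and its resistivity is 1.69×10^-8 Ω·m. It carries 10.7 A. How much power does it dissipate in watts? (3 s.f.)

580 W

A = m/(density·L) = 13.1/(9090×657) = 2.1935e-06 m²
R = ρL/A = (1.69×10^-8)(657)/(2.1935e-06) = 5.062 Ω
P = I²R = (10.7)² × 5.062 = 580 W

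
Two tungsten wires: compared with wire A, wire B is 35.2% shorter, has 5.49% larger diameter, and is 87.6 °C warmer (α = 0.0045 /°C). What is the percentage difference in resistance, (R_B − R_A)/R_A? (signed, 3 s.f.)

-18.8%

R ∝ ρL/d² with ρ ∝ (1+αΔT), so R_B/R_A = (1 − 35.2/100) × (1 + 5.49/100)⁻² × (1 + 0.0045×87.6)
= 0.648 × 0.8986 × 1.394 = 0.8118
(R_B − R_A)/R_A = 0.8118 − 1 = -18.8%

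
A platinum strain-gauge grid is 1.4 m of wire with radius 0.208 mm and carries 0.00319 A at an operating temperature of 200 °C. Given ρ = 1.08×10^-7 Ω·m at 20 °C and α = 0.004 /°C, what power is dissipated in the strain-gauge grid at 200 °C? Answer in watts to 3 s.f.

A = πr² = π(2.0800e-04 m)² = 1.359e-07 m²
R₍20₎ = ρL/A = (1.08×10^-7)(1.4)/(1.359e-07) = 1.112 Ω
R₍200₎ = R₍20₎(1 + αΔT) = 1.112 × (1 + 0.004×180) = 1.913 Ω
P = I²R = (0.00319)² × 1.913 = 1.95×10^-5 W

1.95×10^-5 W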